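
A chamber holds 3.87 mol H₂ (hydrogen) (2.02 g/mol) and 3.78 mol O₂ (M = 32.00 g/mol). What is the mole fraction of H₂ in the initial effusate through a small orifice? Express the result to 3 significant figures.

Effusion rate of each component ∝ n_i/√M_i (partial pressure × 1/√M).
x_H₂(eff) = (n_H₂/√M_H₂) / (n_H₂/√M_H₂ + n_O₂/√M_O₂)
= (3.87/√2.02) / (3.87/√2.02 + 3.78/√32.00) = 2.723/(2.723 + 0.6682) = 0.803.

0.803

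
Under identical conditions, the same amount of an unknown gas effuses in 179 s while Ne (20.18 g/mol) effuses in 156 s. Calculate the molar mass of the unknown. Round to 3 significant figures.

From Graham's law, t_X/t_Ne = √(M_X/M_Ne).
179/156 = 1.147 = √(M_X/20.18)
M_X = 20.18 × 1.147² = 20.18 × 1.317 = 26.6 g/mol

26.6 g/mol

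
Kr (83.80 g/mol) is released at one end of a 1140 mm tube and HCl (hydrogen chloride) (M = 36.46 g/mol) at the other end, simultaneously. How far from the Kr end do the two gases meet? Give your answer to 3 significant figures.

453 mm

Graham's law gives d_Kr/d_HCl = rate_Kr/rate_HCl = √(M_HCl/M_Kr) = √(36.46/83.80) = 0.6596.
With d_Kr + d_HCl = 1140 mm, d_HCl = 1140/(1 + 0.6596) = 686.9 mm.
d_Kr = 1140 − 686.9 = 453 mm.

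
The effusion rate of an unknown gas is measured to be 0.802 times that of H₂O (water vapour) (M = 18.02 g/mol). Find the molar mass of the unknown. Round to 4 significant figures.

Graham's law gives rate_X/rate_H₂O = √(M_H₂O/M_X).
0.802 = √(18.02/M_X)
M_X = 18.02 / 0.802² = 18.02 / 0.6432 = 28.02 g/mol

28.02 g/mol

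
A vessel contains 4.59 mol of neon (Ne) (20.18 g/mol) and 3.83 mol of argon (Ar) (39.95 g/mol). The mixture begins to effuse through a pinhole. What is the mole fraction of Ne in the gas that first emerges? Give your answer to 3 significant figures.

0.628

Each component's effusion rate ∝ (its partial pressure)·(1/√M) ∝ n_i/√M_i.
Mole fraction of Ne in the effusate = (n_Ne/√M_Ne) / (n_Ne/√M_Ne + n_Ar/√M_Ar)
= (4.59/√20.18) / (4.59/√20.18 + 3.83/√39.95) = 1.022/(1.022 + 0.6060) = 0.628.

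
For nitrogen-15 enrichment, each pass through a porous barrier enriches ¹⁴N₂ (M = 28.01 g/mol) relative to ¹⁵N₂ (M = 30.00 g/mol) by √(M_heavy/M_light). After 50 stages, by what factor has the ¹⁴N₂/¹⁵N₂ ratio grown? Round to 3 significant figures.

5.56

After 50 stages the ratio has grown by (√(30.00/28.01))^50 = (30.00/28.01)^(50/2).
= 1.07105^25 = 5.56.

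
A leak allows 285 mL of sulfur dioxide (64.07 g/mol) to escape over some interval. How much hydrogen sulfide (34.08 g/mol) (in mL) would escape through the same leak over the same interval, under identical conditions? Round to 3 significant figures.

391 mL

From Graham's law, rate_H₂S/rate_SO₂ = √(M_SO₂/M_H₂S) = √(64.07/34.08) = √1.880 = 1.371.
So the volume for H₂S is 285 × 1.371 = 391 mL.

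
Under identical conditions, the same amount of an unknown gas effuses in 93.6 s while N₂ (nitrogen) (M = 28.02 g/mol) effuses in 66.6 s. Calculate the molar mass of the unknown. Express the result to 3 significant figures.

Using Graham's law: t_X/t_N₂ = √(M_X/M_N₂).
93.6/66.6 = 1.405 = √(M_X/28.02)
M_X = 28.02 × 1.405² = 28.02 × 1.975 = 55.3 g/mol

55.3 g/mol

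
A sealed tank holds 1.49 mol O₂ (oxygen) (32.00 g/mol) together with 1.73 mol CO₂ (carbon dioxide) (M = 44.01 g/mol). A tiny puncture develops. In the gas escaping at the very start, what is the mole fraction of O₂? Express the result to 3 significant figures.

0.502

The effusion rate of species i is ∝ p_i/√M_i ∝ n_i/√M_i.
Mole fraction of O₂ in the effusate = (n_O₂/√M_O₂) / (n_O₂/√M_O₂ + n_CO₂/√M_CO₂)
= (1.49/√32.00) / (1.49/√32.00 + 1.73/√44.01) = 0.2634/(0.2634 + 0.2608) = 0.502.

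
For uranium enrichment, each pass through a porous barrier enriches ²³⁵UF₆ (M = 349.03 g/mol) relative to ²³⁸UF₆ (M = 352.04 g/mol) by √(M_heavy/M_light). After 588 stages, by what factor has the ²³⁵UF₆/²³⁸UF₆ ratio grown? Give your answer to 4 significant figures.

12.49

After 588 stages the ratio has grown by (√(352.04/349.03))^588 = (352.04/349.03)^(588/2).
= 1.00862^294 = 12.49.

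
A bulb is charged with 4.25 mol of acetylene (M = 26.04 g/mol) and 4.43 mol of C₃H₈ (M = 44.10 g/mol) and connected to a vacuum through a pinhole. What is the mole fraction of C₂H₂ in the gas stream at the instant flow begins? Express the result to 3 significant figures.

Rate_i ∝ x_i/√M_i (Graham's law weighted by mole fraction), so the effusate composition follows n_i/√M_i.
x_C₂H₂(eff) = (n_C₂H₂/√M_C₂H₂) / (n_C₂H₂/√M_C₂H₂ + n_C₃H₈/√M_C₃H₈)
= (4.25/√26.04) / (4.25/√26.04 + 4.43/√44.10) = 0.8329/(0.8329 + 0.6671) = 0.555.

0.555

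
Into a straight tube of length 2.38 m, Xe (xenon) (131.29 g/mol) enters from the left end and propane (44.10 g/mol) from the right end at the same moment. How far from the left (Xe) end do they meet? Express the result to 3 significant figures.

0.873 m

Distances travelled in equal time are proportional to diffusion rates, so d_Xe/d_C₃H₈ = √(M_C₃H₈/M_Xe) = √(44.10/131.29) = 0.5796.
With d_Xe + d_C₃H₈ = 2.38 m, d_C₃H₈ = 2.38/(1 + 0.5796) = 1.507 m.
d_Xe = 2.38 − 1.507 = 0.873 m.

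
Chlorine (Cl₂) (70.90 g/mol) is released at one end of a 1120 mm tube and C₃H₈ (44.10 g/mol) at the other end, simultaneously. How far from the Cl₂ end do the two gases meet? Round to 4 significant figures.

493.8 mm

Graham's law gives d_Cl₂/d_C₃H₈ = rate_Cl₂/rate_C₃H₈ = √(M_C₃H₈/M_Cl₂) = √(44.10/70.90) = 0.7887.
With d_Cl₂ + d_C₃H₈ = 1120 mm, d_C₃H₈ = 1120/(1 + 0.7887) = 626.2 mm.
d_Cl₂ = 1120 − 626.2 = 493.8 mm.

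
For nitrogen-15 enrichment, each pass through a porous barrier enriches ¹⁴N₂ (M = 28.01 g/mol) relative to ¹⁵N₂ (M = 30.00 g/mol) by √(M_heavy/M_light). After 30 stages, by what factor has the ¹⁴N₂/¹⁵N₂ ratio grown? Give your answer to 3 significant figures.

After 30 stages the ratio has grown by (√(30.00/28.01))^30 = (30.00/28.01)^(30/2).
= 1.07105^15 = 2.80.

2.80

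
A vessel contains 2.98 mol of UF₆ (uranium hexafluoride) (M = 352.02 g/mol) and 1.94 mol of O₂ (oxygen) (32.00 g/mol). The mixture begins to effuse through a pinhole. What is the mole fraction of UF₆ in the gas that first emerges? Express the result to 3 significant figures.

Each component's effusion rate ∝ (its partial pressure)·(1/√M) ∝ n_i/√M_i.
x_UF₆(eff) = (n_UF₆/√M_UF₆) / (n_UF₆/√M_UF₆ + n_O₂/√M_O₂)
= (2.98/√352.02) / (2.98/√352.02 + 1.94/√32.00) = 0.1588/(0.1588 + 0.3429) = 0.317.

0.317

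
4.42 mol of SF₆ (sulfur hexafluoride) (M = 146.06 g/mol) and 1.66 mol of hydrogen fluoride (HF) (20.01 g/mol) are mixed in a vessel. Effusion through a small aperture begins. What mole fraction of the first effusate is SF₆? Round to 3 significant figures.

0.496

Each component's effusion rate ∝ (its partial pressure)·(1/√M) ∝ n_i/√M_i.
So x_SF₆ in the escaping gas = (n_SF₆/√M_SF₆) / Σ(n_i/√M_i)
= (4.42/√146.06) / (4.42/√146.06 + 1.66/√20.01) = 0.3657/(0.3657 + 0.3711) = 0.496.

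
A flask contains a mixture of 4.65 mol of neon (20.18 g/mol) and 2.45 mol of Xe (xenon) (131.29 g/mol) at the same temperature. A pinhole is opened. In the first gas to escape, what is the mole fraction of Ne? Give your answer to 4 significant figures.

The effusion rate of species i is ∝ p_i/√M_i ∝ n_i/√M_i.
So x_Ne in the escaping gas = (n_Ne/√M_Ne) / Σ(n_i/√M_i)
= (4.65/√20.18) / (4.65/√20.18 + 2.45/√131.29) = 1.035/(1.035 + 0.2138) = 0.8288.

0.8288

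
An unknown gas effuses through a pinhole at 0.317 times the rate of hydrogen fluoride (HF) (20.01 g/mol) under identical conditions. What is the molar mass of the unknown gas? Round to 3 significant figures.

199 g/mol

By Graham's law, rate_X/rate_HF = √(M_HF/M_X).
0.317 = √(20.01/M_X)
M_X = 20.01 / 0.317² = 20.01 / 0.1005 = 199 g/mol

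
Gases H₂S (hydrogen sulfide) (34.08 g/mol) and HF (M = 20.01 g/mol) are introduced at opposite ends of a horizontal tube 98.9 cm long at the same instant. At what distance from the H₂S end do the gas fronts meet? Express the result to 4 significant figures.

In equal time, each gas travels a distance ∝ its rate ∝ 1/√M, so d_H₂S/d_HF = √(M_HF/M_H₂S) = √(20.01/34.08) = 0.7663.
With d_H₂S + d_HF = 98.9 cm, d_HF = 98.9/(1 + 0.7663) = 55.99 cm.
d_H₂S = 98.9 − 55.99 = 42.91 cm.

42.91 cm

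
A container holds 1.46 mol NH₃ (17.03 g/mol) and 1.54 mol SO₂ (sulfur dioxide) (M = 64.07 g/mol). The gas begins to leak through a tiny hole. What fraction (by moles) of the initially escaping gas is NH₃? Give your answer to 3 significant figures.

0.648

The effusion rate of species i is ∝ p_i/√M_i ∝ n_i/√M_i.
Mole fraction of NH₃ in the effusate = (n_NH₃/√M_NH₃) / (n_NH₃/√M_NH₃ + n_SO₂/√M_SO₂)
= (1.46/√17.03) / (1.46/√17.03 + 1.54/√64.07) = 0.3538/(0.3538 + 0.1924) = 0.648.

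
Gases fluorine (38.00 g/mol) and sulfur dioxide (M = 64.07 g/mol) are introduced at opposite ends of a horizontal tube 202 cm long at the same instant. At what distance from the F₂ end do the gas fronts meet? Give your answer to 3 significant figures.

In equal time, each gas travels a distance ∝ its rate ∝ 1/√M, so d_F₂/d_SO₂ = √(M_SO₂/M_F₂) = √(64.07/38.00) = 1.298.
With d_F₂ + d_SO₂ = 202 cm, d_SO₂ = 202/(1 + 1.298) = 87.88 cm.
d_F₂ = 202 − 87.88 = 114 cm.

114 cm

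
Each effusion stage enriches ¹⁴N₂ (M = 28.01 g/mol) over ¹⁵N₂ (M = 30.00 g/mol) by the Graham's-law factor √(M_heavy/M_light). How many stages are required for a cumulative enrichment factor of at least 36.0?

Single-stage factor α = √(30.00/28.01), so ln α = ½ ln(1.07105) = 0.03432.
Need α^N ≥ 36.0 ⇒ N ≥ ln(36.0) / ln α = 3.584 / 0.03432 = 104.42.
So at least 105 stages are needed.

105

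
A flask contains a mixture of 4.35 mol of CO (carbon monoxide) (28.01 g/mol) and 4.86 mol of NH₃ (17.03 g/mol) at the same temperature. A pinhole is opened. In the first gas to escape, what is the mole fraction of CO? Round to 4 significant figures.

The effusion rate of species i is ∝ p_i/√M_i ∝ n_i/√M_i.
So x_CO in the escaping gas = (n_CO/√M_CO) / Σ(n_i/√M_i)
= (4.35/√28.01) / (4.35/√28.01 + 4.86/√17.03) = 0.8219/(0.8219 + 1.178) = 0.4110.

0.4110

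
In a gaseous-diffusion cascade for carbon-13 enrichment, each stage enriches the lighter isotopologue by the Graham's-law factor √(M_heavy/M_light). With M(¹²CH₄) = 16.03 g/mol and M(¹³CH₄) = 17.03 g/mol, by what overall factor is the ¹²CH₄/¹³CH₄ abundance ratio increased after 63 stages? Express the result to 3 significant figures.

6.73

Each stage multiplies the ratio by α = √(17.03/16.03), so after 63 stages the overall factor is α^63 = (17.03/16.03)^(63/2).
= 1.06238^(63/2) = 6.73.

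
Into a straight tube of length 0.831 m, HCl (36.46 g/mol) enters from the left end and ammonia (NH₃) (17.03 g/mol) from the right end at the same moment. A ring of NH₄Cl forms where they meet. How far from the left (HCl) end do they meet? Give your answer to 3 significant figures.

Graham's law gives d_HCl/d_NH₃ = rate_HCl/rate_NH₃ = √(M_NH₃/M_HCl) = √(17.03/36.46) = 0.6834.
With d_HCl + d_NH₃ = 0.831 m, d_NH₃ = 0.831/(1 + 0.6834) = 0.4936 m.
d_HCl = 0.831 − 0.4936 = 0.337 m.

0.337 m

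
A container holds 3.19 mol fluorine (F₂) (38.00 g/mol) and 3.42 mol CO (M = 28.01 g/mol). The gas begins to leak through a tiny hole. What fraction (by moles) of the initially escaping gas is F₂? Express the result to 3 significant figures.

The effusion rate of species i is ∝ p_i/√M_i ∝ n_i/√M_i.
x_F₂(eff) = (n_F₂/√M_F₂) / (n_F₂/√M_F₂ + n_CO/√M_CO)
= (3.19/√38.00) / (3.19/√38.00 + 3.42/√28.01) = 0.5175/(0.5175 + 0.6462) = 0.445.

0.445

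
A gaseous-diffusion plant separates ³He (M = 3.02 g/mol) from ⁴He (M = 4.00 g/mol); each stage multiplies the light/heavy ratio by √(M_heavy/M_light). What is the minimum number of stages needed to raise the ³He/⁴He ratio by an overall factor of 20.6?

22

With α = √(4.00/3.02) per stage, ln α = ½ ln(1.32450) = 0.1405.
Need α^N ≥ 20.6 ⇒ N ≥ ln(20.6) / ln α = 3.025 / 0.1405 = 21.53.
Minimum whole number of stages: N = 22.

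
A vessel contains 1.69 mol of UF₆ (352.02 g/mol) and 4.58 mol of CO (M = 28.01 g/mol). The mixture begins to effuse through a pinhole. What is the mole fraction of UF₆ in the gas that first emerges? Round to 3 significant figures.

The effusion rate of species i is ∝ p_i/√M_i ∝ n_i/√M_i.
So x_UF₆ in the escaping gas = (n_UF₆/√M_UF₆) / Σ(n_i/√M_i)
= (1.69/√352.02) / (1.69/√352.02 + 4.58/√28.01) = 0.09007/(0.09007 + 0.8654) = 0.0943.

0.0943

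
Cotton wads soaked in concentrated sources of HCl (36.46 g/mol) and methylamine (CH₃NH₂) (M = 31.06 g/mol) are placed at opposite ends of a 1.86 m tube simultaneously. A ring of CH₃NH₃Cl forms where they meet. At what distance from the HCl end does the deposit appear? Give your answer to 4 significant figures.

In equal time, each gas travels a distance ∝ its rate ∝ 1/√M, so d_HCl/d_CH₃NH₂ = √(M_CH₃NH₂/M_HCl) = √(31.06/36.46) = 0.9230.
With d_HCl + d_CH₃NH₂ = 1.86 m, d_CH₃NH₂ = 1.86/(1 + 0.9230) = 0.9672 m.
d_HCl = 1.86 − 0.9672 = 0.8928 m.

0.8928 m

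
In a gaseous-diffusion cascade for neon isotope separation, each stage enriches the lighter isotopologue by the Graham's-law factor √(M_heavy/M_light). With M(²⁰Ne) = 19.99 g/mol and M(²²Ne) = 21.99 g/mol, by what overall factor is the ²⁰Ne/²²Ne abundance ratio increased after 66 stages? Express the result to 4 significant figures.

23.26

Each stage multiplies the ratio by α = √(21.99/19.99), so after 66 stages the overall factor is α^66 = (21.99/19.99)^(66/2).
= 1.10005^33 = 23.26.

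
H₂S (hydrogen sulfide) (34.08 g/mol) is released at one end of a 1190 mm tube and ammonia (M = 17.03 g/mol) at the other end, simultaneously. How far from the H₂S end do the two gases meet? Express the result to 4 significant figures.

Graham's law gives d_H₂S/d_NH₃ = rate_H₂S/rate_NH₃ = √(M_NH₃/M_H₂S) = √(17.03/34.08) = 0.7069.
With d_H₂S + d_NH₃ = 1190 mm, d_NH₃ = 1190/(1 + 0.7069) = 697.2 mm.
d_H₂S = 1190 − 697.2 = 492.8 mm.

492.8 mm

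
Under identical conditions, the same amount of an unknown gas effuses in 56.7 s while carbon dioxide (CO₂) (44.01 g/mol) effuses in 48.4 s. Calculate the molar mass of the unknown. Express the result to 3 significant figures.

60.4 g/mol

Using Graham's law: t_X/t_CO₂ = √(M_X/M_CO₂).
56.7/48.4 = 1.171 = √(M_X/44.01)
M_X = 44.01 × 1.171² = 44.01 × 1.372 = 60.4 g/mol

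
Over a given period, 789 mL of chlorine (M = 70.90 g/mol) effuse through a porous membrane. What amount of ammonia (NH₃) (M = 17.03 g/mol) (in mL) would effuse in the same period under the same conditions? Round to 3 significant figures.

1610 mL

Since effusion rate ∝ 1/√M, rate_NH₃/rate_Cl₂ = √(M_Cl₂/M_NH₃) = √(70.90/17.03) = √4.163 = 2.040.
So the volume for NH₃ is 789 × 2.040 = 1610 mL.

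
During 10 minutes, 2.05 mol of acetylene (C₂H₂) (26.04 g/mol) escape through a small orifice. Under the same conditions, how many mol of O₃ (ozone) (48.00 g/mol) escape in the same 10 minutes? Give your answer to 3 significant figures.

1.51 mol

Graham's law gives rate_O₃/rate_C₂H₂ = √(M_C₂H₂/M_O₃) = √(26.04/48.00) = √0.5425 = 0.7365.
So the amount for O₃ is 2.05 × 0.7365 = 1.51 mol.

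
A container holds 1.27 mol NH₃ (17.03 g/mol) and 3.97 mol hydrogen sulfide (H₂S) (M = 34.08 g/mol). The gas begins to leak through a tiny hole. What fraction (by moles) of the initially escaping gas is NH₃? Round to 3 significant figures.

Effusion rate of each component ∝ n_i/√M_i (partial pressure × 1/√M).
x_NH₃(eff) = (n_NH₃/√M_NH₃) / (n_NH₃/√M_NH₃ + n_H₂S/√M_H₂S)
= (1.27/√17.03) / (1.27/√17.03 + 3.97/√34.08) = 0.3077/(0.3077 + 0.6800) = 0.312.

0.312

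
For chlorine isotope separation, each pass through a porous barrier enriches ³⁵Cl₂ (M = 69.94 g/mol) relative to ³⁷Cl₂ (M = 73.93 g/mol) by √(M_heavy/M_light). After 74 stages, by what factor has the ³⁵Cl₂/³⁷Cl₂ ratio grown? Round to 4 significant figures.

Overall factor = α^74 with α = √(73.93/69.94), i.e. (73.93/69.94)^(74/2).
= 1.05705^37 = 7.790.

7.790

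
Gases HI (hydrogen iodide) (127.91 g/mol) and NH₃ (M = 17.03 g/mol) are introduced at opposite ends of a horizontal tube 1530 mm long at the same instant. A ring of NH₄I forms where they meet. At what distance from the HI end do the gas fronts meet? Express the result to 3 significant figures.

Graham's law gives d_HI/d_NH₃ = rate_HI/rate_NH₃ = √(M_NH₃/M_HI) = √(17.03/127.91) = 0.3649.
With d_HI + d_NH₃ = 1530 mm, d_NH₃ = 1530/(1 + 0.3649) = 1121 mm.
d_HI = 1530 − 1121 = 409 mm.

409 mm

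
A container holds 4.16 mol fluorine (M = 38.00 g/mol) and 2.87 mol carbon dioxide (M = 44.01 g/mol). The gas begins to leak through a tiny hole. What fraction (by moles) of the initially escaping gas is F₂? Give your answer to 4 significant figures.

0.6094

The effusion rate of species i is ∝ p_i/√M_i ∝ n_i/√M_i.
Mole fraction of F₂ in the effusate = (n_F₂/√M_F₂) / (n_F₂/√M_F₂ + n_CO₂/√M_CO₂)
= (4.16/√38.00) / (4.16/√38.00 + 2.87/√44.01) = 0.6748/(0.6748 + 0.4326) = 0.6094.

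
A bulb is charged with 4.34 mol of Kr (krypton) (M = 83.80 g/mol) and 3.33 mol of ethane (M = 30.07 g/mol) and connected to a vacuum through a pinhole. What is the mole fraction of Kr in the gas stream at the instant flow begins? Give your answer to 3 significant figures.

0.438

Rate_i ∝ x_i/√M_i (Graham's law weighted by mole fraction), so the effusate composition follows n_i/√M_i.
Mole fraction of Kr in the effusate = (n_Kr/√M_Kr) / (n_Kr/√M_Kr + n_C₂H₆/√M_C₂H₆)
= (4.34/√83.80) / (4.34/√83.80 + 3.33/√30.07) = 0.4741/(0.4741 + 0.6073) = 0.438.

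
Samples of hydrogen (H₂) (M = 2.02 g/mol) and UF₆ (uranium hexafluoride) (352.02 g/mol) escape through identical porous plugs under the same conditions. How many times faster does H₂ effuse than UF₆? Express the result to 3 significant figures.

13.2

Using Graham's law: rate_H₂/rate_UF₆ = √(M_UF₆/M_H₂) = √(352.02/2.02) = √174.3 = 13.2.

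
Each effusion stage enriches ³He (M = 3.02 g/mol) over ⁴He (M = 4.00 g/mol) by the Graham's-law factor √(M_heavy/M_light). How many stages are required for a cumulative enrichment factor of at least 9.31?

16

Single-stage factor α = √(4.00/3.02), so ln α = ½ ln(1.32450) = 0.1405.
Need α^N ≥ 9.31 ⇒ N ≥ ln(9.31) / ln α = 2.231 / 0.1405 = 15.88.
So at least 16 stages are needed.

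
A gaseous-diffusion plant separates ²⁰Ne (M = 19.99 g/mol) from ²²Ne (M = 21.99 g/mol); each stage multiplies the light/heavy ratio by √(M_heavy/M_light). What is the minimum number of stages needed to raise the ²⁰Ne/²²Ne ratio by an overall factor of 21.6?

65

Single-stage factor α = √(21.99/19.99), so ln α = ½ ln(1.10005) = 0.04768.
Need α^N ≥ 21.6 ⇒ N ≥ ln(21.6) / ln α = 3.073 / 0.04768 = 64.45.
Rounding up, N = 65 stages.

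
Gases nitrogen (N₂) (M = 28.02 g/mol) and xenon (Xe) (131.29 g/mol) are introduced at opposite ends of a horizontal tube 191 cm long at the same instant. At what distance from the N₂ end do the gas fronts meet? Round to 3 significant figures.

Graham's law gives d_N₂/d_Xe = rate_N₂/rate_Xe = √(M_Xe/M_N₂) = √(131.29/28.02) = 2.165.
With d_N₂ + d_Xe = 191 cm, d_Xe = 191/(1 + 2.165) = 60.35 cm.
d_N₂ = 191 − 60.35 = 131 cm.

131 cm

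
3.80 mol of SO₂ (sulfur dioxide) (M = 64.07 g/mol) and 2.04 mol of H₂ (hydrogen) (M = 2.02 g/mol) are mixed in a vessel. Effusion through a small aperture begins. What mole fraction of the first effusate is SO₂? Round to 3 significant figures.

Effusion rate of each component ∝ n_i/√M_i (partial pressure × 1/√M).
So x_SO₂ in the escaping gas = (n_SO₂/√M_SO₂) / Σ(n_i/√M_i)
= (3.80/√64.07) / (3.80/√64.07 + 2.04/√2.02) = 0.4747/(0.4747 + 1.435) = 0.249.

0.249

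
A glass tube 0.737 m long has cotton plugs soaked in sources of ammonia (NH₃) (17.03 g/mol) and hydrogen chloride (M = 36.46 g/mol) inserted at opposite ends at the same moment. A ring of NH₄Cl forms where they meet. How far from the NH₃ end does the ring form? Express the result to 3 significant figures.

In equal time, each gas travels a distance ∝ its rate ∝ 1/√M, so d_NH₃/d_HCl = √(M_HCl/M_NH₃) = √(36.46/17.03) = 1.463.
With d_NH₃ + d_HCl = 0.737 m, d_HCl = 0.737/(1 + 1.463) = 0.2992 m.
d_NH₃ = 0.737 − 0.2992 = 0.438 m.

0.438 m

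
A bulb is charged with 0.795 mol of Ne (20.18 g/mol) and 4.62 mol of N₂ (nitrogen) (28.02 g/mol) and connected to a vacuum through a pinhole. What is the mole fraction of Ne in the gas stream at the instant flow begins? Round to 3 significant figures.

0.169

Effusion rate of each component ∝ n_i/√M_i (partial pressure × 1/√M).
Mole fraction of Ne in the effusate = (n_Ne/√M_Ne) / (n_Ne/√M_Ne + n_N₂/√M_N₂)
= (0.795/√20.18) / (0.795/√20.18 + 4.62/√28.02) = 0.1770/(0.1770 + 0.8728) = 0.169.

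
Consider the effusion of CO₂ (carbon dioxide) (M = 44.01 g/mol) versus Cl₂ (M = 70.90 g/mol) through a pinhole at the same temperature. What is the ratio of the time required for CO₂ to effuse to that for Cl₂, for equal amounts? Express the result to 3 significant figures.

From Graham's law, t_CO₂/t_Cl₂ = √(M_CO₂/M_Cl₂) = √(44.01/70.90) = √0.6207 = 0.788.

0.788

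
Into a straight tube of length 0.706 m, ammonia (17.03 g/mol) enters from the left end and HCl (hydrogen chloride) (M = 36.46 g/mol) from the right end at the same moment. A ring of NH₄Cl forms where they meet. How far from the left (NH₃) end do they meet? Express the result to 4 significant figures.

0.4194 m

The fronts meet when d_NH₃ + d_HCl = L with d_NH₃/d_HCl = √(M_HCl/M_NH₃) (Graham's law). Here √(M_HCl/M_NH₃) = √(36.46/17.03) = 1.463.
With d_NH₃ + d_HCl = 0.706 m, d_HCl = 0.706/(1 + 1.463) = 0.2866 m.
d_NH₃ = 0.706 − 0.2866 = 0.4194 m.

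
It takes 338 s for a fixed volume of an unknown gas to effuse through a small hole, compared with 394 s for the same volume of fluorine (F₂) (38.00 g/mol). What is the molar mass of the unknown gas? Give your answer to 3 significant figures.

Graham's law gives t_X/t_F₂ = √(M_X/M_F₂).
338/394 = 0.8579 = √(M_X/38.00)
M_X = 38.00 × 0.8579² = 38.00 × 0.7359 = 28.0 g/mol

28.0 g/mol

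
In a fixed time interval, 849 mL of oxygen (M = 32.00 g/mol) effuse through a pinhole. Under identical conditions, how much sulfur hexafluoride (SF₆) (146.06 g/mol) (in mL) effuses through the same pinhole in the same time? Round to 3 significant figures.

397 mL

Graham's law gives rate_SF₆/rate_O₂ = √(M_O₂/M_SF₆) = √(32.00/146.06) = √0.2191 = 0.4681.
So the volume for SF₆ is 849 × 0.4681 = 397 mL.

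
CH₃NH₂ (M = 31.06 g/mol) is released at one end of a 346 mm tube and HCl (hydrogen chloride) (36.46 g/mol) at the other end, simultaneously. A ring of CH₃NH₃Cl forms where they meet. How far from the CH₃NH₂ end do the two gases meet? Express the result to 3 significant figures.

Distances travelled in equal time are proportional to diffusion rates, so d_CH₃NH₂/d_HCl = √(M_HCl/M_CH₃NH₂) = √(36.46/31.06) = 1.083.
With d_CH₃NH₂ + d_HCl = 346 mm, d_HCl = 346/(1 + 1.083) = 166.1 mm.
d_CH₃NH₂ = 346 − 166.1 = 180 mm.

180 mm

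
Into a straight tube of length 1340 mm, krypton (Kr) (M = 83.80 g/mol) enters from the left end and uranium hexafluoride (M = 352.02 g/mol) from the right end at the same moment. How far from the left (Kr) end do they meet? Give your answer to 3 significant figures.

901 mm

Distances travelled in equal time are proportional to diffusion rates, so d_Kr/d_UF₆ = √(M_UF₆/M_Kr) = √(352.02/83.80) = 2.050.
With d_Kr + d_UF₆ = 1340 mm, d_UF₆ = 1340/(1 + 2.050) = 439.4 mm.
d_Kr = 1340 − 439.4 = 901 mm.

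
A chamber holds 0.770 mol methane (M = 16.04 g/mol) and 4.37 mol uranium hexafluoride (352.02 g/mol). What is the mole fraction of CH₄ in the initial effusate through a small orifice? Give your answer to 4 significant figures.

0.4522

Rate_i ∝ x_i/√M_i (Graham's law weighted by mole fraction), so the effusate composition follows n_i/√M_i.
So x_CH₄ in the escaping gas = (n_CH₄/√M_CH₄) / Σ(n_i/√M_i)
= (0.770/√16.04) / (0.770/√16.04 + 4.37/√352.02) = 0.1923/(0.1923 + 0.2329) = 0.4522.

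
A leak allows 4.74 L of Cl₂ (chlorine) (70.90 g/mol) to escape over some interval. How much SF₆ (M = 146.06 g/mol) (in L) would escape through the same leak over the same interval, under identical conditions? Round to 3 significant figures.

Using Graham's law: rate_SF₆/rate_Cl₂ = √(M_Cl₂/M_SF₆) = √(70.90/146.06) = √0.4854 = 0.6967.
So the volume for SF₆ is 4.74 × 0.6967 = 3.30 L.

3.30 L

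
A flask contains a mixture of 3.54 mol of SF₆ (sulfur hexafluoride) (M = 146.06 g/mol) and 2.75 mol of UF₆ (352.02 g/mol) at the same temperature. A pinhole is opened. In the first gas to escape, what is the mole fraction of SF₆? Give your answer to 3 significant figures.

0.666

Effusion rate of each component ∝ n_i/√M_i (partial pressure × 1/√M).
x_SF₆(eff) = (n_SF₆/√M_SF₆) / (n_SF₆/√M_SF₆ + n_UF₆/√M_UF₆)
= (3.54/√146.06) / (3.54/√146.06 + 2.75/√352.02) = 0.2929/(0.2929 + 0.1466) = 0.666.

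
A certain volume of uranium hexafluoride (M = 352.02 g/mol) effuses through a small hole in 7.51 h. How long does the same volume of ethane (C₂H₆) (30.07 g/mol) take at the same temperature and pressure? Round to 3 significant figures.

Using Graham's law: t_C₂H₆/t_UF₆ = √(M_C₂H₆/M_UF₆) = √(30.07/352.02) = √0.08542 = 0.2923.
So the time for C₂H₆ is 7.51 × 0.2923 = 2.19 h.

2.19 h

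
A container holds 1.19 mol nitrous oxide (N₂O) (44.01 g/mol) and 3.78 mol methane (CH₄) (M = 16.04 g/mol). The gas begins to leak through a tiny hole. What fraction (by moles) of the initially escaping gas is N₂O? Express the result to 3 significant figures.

0.160

The effusion rate of species i is ∝ p_i/√M_i ∝ n_i/√M_i.
So x_N₂O in the escaping gas = (n_N₂O/√M_N₂O) / Σ(n_i/√M_i)
= (1.19/√44.01) / (1.19/√44.01 + 3.78/√16.04) = 0.1794/(0.1794 + 0.9438) = 0.160.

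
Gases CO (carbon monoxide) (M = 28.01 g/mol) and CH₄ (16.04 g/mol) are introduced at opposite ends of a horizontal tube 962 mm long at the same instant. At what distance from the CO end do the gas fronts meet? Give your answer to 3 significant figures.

Distances travelled in equal time are proportional to diffusion rates, so d_CO/d_CH₄ = √(M_CH₄/M_CO) = √(16.04/28.01) = 0.7567.
With d_CO + d_CH₄ = 962 mm, d_CH₄ = 962/(1 + 0.7567) = 547.6 mm.
d_CO = 962 − 547.6 = 414 mm.

414 mm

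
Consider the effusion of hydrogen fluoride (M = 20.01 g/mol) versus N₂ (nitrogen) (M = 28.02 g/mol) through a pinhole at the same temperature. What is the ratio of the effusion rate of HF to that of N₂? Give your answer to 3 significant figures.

1.18

Using Graham's law: rate_HF/rate_N₂ = √(M_N₂/M_HF) = √(28.02/20.01) = √1.400 = 1.18.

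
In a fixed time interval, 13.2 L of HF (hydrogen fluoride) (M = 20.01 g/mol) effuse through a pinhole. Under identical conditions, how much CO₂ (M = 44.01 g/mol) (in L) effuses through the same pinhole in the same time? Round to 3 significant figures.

Graham's law gives rate_CO₂/rate_HF = √(M_HF/M_CO₂) = √(20.01/44.01) = √0.4547 = 0.6743.
So the volume for CO₂ is 13.2 × 0.6743 = 8.90 L.

8.90 L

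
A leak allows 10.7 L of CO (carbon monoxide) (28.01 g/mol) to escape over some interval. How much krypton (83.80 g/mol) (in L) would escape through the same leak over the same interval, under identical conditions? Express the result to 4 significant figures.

6.186 L

From Graham's law, rate_Kr/rate_CO = √(M_CO/M_Kr) = √(28.01/83.80) = √0.3342 = 0.5781.
So the volume for Kr is 10.7 × 0.5781 = 6.186 L.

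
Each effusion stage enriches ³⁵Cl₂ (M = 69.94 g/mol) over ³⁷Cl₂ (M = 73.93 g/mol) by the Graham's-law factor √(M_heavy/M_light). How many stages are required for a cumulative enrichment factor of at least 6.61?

69

Per stage α = (73.93/69.94)^(1/2) = 1.05705^0.5, giving ln α = 0.02774.
Need α^N ≥ 6.61 ⇒ N ≥ ln(6.61) / ln α = 1.889 / 0.02774 = 68.08.
Rounding up, N = 69 stages.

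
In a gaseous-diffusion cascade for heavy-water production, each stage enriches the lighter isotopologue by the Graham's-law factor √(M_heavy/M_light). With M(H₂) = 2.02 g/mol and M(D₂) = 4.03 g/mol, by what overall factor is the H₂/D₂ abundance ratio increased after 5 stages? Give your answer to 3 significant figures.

5.62

Each stage multiplies the ratio by α = √(4.03/2.02), so after 5 stages the overall factor is α^5 = (4.03/2.02)^(5/2).
= 1.99505^(5/2) = 5.62.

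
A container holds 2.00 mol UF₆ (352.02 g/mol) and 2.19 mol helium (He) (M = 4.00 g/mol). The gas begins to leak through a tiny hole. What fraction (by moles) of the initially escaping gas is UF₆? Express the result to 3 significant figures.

0.0887

Rate_i ∝ x_i/√M_i (Graham's law weighted by mole fraction), so the effusate composition follows n_i/√M_i.
Mole fraction of UF₆ in the effusate = (n_UF₆/√M_UF₆) / (n_UF₆/√M_UF₆ + n_He/√M_He)
= (2.00/√352.02) / (2.00/√352.02 + 2.19/√4.00) = 0.1066/(0.1066 + 1.095) = 0.0887.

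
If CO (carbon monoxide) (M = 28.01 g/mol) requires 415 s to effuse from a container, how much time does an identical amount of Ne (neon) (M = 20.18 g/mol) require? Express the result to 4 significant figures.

352.3 s

Graham's law gives t_Ne/t_CO = √(M_Ne/M_CO) = √(20.18/28.01) = √0.7205 = 0.8488.
So the time for Ne is 415 × 0.8488 = 352.3 s.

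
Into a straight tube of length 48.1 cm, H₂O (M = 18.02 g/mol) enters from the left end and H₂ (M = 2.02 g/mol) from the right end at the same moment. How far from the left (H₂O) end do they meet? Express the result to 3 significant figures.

Distances travelled in equal time are proportional to diffusion rates, so d_H₂O/d_H₂ = √(M_H₂/M_H₂O) = √(2.02/18.02) = 0.3348.
With d_H₂O + d_H₂ = 48.1 cm, d_H₂ = 48.1/(1 + 0.3348) = 36.04 cm.
d_H₂O = 48.1 − 36.04 = 12.1 cm.

12.1 cm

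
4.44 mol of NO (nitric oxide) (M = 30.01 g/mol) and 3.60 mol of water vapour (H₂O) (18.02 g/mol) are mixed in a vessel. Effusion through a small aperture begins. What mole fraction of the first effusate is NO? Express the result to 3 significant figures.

Each component's effusion rate ∝ (its partial pressure)·(1/√M) ∝ n_i/√M_i.
x_NO(eff) = (n_NO/√M_NO) / (n_NO/√M_NO + n_H₂O/√M_H₂O)
= (4.44/√30.01) / (4.44/√30.01 + 3.60/√18.02) = 0.8105/(0.8105 + 0.8481) = 0.489.

0.489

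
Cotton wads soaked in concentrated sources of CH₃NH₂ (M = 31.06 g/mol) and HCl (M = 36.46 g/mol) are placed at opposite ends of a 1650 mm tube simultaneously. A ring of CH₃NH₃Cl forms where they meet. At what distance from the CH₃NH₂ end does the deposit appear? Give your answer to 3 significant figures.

858 mm

Distances travelled in equal time are proportional to diffusion rates, so d_CH₃NH₂/d_HCl = √(M_HCl/M_CH₃NH₂) = √(36.46/31.06) = 1.083.
With d_CH₃NH₂ + d_HCl = 1650 mm, d_HCl = 1650/(1 + 1.083) = 792.0 mm.
d_CH₃NH₂ = 1650 − 792.0 = 858 mm.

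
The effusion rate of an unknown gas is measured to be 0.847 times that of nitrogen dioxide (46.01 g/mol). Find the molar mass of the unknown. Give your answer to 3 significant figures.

64.1 g/mol

From Graham's law, rate_X/rate_NO₂ = √(M_NO₂/M_X).
0.847 = √(46.01/M_X)
M_X = 46.01 / 0.847² = 46.01 / 0.7174 = 64.1 g/mol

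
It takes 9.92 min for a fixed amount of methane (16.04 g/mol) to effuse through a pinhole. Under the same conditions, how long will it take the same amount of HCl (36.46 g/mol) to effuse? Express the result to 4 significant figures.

Graham's law gives t_HCl/t_CH₄ = √(M_HCl/M_CH₄) = √(36.46/16.04) = √2.273 = 1.508.
So the time for HCl is 9.92 × 1.508 = 14.96 min.

14.96 min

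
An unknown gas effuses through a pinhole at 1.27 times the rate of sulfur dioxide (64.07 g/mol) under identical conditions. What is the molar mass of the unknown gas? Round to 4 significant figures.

Using Graham's law: rate_X/rate_SO₂ = √(M_SO₂/M_X).
1.27 = √(64.07/M_X)
M_X = 64.07 / 1.27² = 64.07 / 1.613 = 39.72 g/mol

39.72 g/mol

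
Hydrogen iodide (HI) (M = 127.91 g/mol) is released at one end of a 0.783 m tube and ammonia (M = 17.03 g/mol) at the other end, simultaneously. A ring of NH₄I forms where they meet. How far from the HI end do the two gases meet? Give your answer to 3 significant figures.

0.209 m

Graham's law gives d_HI/d_NH₃ = rate_HI/rate_NH₃ = √(M_NH₃/M_HI) = √(17.03/127.91) = 0.3649.
With d_HI + d_NH₃ = 0.783 m, d_NH₃ = 0.783/(1 + 0.3649) = 0.5737 m.
d_HI = 0.783 − 0.5737 = 0.209 m.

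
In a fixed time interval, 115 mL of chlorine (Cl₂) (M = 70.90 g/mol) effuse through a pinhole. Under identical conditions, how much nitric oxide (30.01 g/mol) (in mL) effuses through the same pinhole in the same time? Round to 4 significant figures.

Graham's law gives rate_NO/rate_Cl₂ = √(M_Cl₂/M_NO) = √(70.90/30.01) = √2.363 = 1.537.
So the volume for NO is 115 × 1.537 = 176.8 mL.

176.8 mL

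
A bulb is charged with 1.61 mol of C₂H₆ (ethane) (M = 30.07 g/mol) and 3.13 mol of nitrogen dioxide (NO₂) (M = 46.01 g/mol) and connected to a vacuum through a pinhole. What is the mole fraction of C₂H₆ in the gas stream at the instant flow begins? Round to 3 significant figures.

Rate_i ∝ x_i/√M_i (Graham's law weighted by mole fraction), so the effusate composition follows n_i/√M_i.
Mole fraction of C₂H₆ in the effusate = (n_C₂H₆/√M_C₂H₆) / (n_C₂H₆/√M_C₂H₆ + n_NO₂/√M_NO₂)
= (1.61/√30.07) / (1.61/√30.07 + 3.13/√46.01) = 0.2936/(0.2936 + 0.4614) = 0.389.

0.389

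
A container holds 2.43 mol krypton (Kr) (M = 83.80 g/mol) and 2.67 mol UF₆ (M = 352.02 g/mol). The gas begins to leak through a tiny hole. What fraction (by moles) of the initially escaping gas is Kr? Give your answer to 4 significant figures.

0.6510

Effusion rate of each component ∝ n_i/√M_i (partial pressure × 1/√M).
Mole fraction of Kr in the effusate = (n_Kr/√M_Kr) / (n_Kr/√M_Kr + n_UF₆/√M_UF₆)
= (2.43/√83.80) / (2.43/√83.80 + 2.67/√352.02) = 0.2655/(0.2655 + 0.1423) = 0.6510.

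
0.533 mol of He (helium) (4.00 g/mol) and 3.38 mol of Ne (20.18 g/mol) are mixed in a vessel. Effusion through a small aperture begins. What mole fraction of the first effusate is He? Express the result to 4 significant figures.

Rate_i ∝ x_i/√M_i (Graham's law weighted by mole fraction), so the effusate composition follows n_i/√M_i.
Mole fraction of He in the effusate = (n_He/√M_He) / (n_He/√M_He + n_Ne/√M_Ne)
= (0.533/√4.00) / (0.533/√4.00 + 3.38/√20.18) = 0.2665/(0.2665 + 0.7524) = 0.2616.

0.2616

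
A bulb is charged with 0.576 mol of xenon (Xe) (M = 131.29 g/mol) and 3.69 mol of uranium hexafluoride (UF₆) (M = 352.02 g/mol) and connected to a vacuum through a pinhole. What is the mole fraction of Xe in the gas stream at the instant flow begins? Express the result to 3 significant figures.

The effusion rate of species i is ∝ p_i/√M_i ∝ n_i/√M_i.
So x_Xe in the escaping gas = (n_Xe/√M_Xe) / Σ(n_i/√M_i)
= (0.576/√131.29) / (0.576/√131.29 + 3.69/√352.02) = 0.05027/(0.05027 + 0.1967) = 0.204.

0.204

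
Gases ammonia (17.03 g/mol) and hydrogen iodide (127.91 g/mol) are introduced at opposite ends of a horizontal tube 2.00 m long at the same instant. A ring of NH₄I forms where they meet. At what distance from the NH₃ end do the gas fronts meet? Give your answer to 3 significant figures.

The fronts meet when d_NH₃ + d_HI = L with d_NH₃/d_HI = √(M_HI/M_NH₃) (Graham's law). Here √(M_HI/M_NH₃) = √(127.91/17.03) = 2.741.
With d_NH₃ + d_HI = 2.00 m, d_HI = 2.00/(1 + 2.741) = 0.5347 m.
d_NH₃ = 2.00 − 0.5347 = 1.47 m.

1.47 m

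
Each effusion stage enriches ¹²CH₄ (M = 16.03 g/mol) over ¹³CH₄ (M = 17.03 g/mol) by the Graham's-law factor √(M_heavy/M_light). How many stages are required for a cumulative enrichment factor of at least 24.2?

With α = √(17.03/16.03) per stage, ln α = ½ ln(1.06238) = 0.03026.
Need α^N ≥ 24.2 ⇒ N ≥ ln(24.2) / ln α = 3.186 / 0.03026 = 105.31.
Minimum whole number of stages: N = 106.

106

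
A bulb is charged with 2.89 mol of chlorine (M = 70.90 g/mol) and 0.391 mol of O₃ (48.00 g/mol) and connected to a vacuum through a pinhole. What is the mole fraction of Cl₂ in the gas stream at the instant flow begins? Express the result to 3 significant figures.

The effusion rate of species i is ∝ p_i/√M_i ∝ n_i/√M_i.
So x_Cl₂ in the escaping gas = (n_Cl₂/√M_Cl₂) / Σ(n_i/√M_i)
= (2.89/√70.90) / (2.89/√70.90 + 0.391/√48.00) = 0.3432/(0.3432 + 0.05644) = 0.859.

0.859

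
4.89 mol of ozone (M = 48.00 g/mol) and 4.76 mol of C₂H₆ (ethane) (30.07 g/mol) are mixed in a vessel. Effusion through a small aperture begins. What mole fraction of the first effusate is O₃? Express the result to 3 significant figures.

0.448

Rate_i ∝ x_i/√M_i (Graham's law weighted by mole fraction), so the effusate composition follows n_i/√M_i.
x_O₃(eff) = (n_O₃/√M_O₃) / (n_O₃/√M_O₃ + n_C₂H₆/√M_C₂H₆)
= (4.89/√48.00) / (4.89/√48.00 + 4.76/√30.07) = 0.7058/(0.7058 + 0.8680) = 0.448.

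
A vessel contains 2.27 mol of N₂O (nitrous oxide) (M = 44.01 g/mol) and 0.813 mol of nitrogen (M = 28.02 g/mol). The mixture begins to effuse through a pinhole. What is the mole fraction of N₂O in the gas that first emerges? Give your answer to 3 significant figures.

0.690

The effusion rate of species i is ∝ p_i/√M_i ∝ n_i/√M_i.
Mole fraction of N₂O in the effusate = (n_N₂O/√M_N₂O) / (n_N₂O/√M_N₂O + n_N₂/√M_N₂)
= (2.27/√44.01) / (2.27/√44.01 + 0.813/√28.02) = 0.3422/(0.3422 + 0.1536) = 0.690.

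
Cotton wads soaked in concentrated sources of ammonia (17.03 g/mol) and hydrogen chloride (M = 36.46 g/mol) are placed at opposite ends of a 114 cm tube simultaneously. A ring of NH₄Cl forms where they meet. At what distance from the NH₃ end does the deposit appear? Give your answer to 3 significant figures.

The fronts meet when d_NH₃ + d_HCl = L with d_NH₃/d_HCl = √(M_HCl/M_NH₃) (Graham's law). Here √(M_HCl/M_NH₃) = √(36.46/17.03) = 1.463.
With d_NH₃ + d_HCl = 114 cm, d_HCl = 114/(1 + 1.463) = 46.28 cm.
d_NH₃ = 114 − 46.28 = 67.7 cm.

67.7 cm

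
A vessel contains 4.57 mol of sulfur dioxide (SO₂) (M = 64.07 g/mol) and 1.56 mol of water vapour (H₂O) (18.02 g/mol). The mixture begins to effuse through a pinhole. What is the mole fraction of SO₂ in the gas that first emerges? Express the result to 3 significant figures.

Effusion rate of each component ∝ n_i/√M_i (partial pressure × 1/√M).
So x_SO₂ in the escaping gas = (n_SO₂/√M_SO₂) / Σ(n_i/√M_i)
= (4.57/√64.07) / (4.57/√64.07 + 1.56/√18.02) = 0.5709/(0.5709 + 0.3675) = 0.608.

0.608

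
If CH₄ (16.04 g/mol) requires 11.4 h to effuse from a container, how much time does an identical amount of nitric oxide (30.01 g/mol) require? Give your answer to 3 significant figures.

Graham's law gives t_NO/t_CH₄ = √(M_NO/M_CH₄) = √(30.01/16.04) = √1.871 = 1.368.
So the time for NO is 11.4 × 1.368 = 15.6 h.

15.6 h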